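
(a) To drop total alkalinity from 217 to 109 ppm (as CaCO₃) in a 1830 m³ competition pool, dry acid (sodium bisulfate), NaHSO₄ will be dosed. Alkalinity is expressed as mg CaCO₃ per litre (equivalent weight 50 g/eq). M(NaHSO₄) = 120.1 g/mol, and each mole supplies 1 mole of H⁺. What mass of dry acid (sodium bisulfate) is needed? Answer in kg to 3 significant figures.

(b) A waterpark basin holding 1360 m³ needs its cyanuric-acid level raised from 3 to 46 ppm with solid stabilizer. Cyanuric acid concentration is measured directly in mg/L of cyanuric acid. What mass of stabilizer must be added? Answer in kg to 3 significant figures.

(a) 475 kg; (b) 58.5 kg

(a) Volume: 1830 m³ = 1,830,000 L.
(a) Alkalinity to neutralize: (217 − 109) = 108 mg/L as CaCO₃ × 1,830,000 L = 197,600 g as CaCO₃.
(a) Equivalents of H⁺ required: 197,600 ÷ 50 g/eq = 3953 eq = 3953 mol NaHSO₄.
(a) Mass of NaHSO₄: 3953 × 120.1 = 474,700 g.

(b) Volume: 1360 m³ = 1,360,000 L.
(b) CYA to add: (46 − 3) = 43 mg/L × 1,360,000 L = 58,480 g cyanuric acid.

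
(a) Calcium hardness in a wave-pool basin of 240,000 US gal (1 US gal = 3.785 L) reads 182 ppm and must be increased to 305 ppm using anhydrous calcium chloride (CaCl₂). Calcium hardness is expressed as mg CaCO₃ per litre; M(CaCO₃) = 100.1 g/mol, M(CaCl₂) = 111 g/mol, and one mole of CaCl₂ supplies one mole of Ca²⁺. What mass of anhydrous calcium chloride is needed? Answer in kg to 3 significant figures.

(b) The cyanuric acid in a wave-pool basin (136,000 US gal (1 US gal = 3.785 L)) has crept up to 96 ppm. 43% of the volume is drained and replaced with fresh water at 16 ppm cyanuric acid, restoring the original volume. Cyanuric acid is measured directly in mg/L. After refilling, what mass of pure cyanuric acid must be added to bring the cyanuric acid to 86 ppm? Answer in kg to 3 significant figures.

(a) 124 kg; (b) 12.6 kg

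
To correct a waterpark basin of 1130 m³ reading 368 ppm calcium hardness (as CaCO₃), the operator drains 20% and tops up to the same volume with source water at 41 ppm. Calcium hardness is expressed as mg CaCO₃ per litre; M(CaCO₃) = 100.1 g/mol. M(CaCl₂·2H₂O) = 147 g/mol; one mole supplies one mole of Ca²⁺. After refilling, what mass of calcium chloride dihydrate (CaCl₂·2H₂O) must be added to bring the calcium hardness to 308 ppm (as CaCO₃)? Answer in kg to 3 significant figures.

Volume: 1130 m³ = 1,130,000 L.
After draining 20% and refilling: 368 × 0.80 + 41 × 0.20 = 302.6 ppm.
Deficit to target: 308 − 302.6 = 5.4 mg/L.
As CaCO₃: 5.4 mg/L × 1,130,000 L = 6102 g; ÷ 100.1 = 60.96 mol Ca²⁺.
Mass: 60.96 × 147 = 8961 g.

8.96 kg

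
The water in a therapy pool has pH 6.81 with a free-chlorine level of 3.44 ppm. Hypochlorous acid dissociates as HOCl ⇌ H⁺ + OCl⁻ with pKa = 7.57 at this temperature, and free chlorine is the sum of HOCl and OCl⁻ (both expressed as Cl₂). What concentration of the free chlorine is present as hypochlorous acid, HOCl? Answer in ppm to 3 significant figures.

2.93 ppm

[OCl⁻]/[HOCl] = 10^(pH − pKa) = 10^(6.81 − 7.57) = 10^-0.76 = 0.1738.
Fraction as HOCl = 1 / (1 + 0.1738) = 0.8519.
HOCl = 0.8519 × 3.44 ppm = 2.931 ppm.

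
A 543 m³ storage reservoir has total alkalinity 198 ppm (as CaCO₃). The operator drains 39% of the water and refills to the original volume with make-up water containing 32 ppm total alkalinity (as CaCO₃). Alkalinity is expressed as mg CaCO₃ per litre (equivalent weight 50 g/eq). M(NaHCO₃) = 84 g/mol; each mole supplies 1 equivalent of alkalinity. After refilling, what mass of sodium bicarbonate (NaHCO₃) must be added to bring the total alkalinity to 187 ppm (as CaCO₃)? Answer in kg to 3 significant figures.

Volume: 543 m³ = 543,000 L.
After draining 39% and refilling: 198 × 0.61 + 32 × 0.39 = 133.26 ppm.
Deficit to target: 187 − 133.26 = 53.74 mg/L.
As CaCO₃: 53.74 mg/L × 543,000 L = 29,180 g; ÷ 50 g/eq ÷ 1 = 583.6 mol NaHCO₃.
Mass: 583.6 × 84 = 49,020 g.

49.0 kg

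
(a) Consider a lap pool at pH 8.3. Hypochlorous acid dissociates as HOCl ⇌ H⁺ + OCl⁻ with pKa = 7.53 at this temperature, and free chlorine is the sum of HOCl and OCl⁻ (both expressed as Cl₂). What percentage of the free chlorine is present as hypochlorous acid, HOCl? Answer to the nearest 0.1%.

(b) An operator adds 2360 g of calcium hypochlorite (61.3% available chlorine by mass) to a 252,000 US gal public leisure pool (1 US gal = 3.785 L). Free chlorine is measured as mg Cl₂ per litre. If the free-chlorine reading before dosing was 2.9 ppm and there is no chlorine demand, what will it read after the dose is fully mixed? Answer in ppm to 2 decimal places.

(a) 14.5%; (b) 4.42 ppm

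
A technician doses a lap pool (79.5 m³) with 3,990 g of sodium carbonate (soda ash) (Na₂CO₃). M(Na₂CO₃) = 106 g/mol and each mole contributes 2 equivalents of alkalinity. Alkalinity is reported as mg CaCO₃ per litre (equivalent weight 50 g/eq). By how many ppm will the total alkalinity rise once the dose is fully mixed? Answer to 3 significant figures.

Volume: 79.5 m³ = 79,500 L.
Moles of Na₂CO₃: 3,990 g ÷ 106 g/mol = 37.64 mol → 75.28 eq of alkalinity.
As CaCO₃: 75.28 eq × 50 g/eq = 3764 g.
Rise: 3764 g / 79,500 L × 1000 = 47.35 mg/L.

47.3 ppm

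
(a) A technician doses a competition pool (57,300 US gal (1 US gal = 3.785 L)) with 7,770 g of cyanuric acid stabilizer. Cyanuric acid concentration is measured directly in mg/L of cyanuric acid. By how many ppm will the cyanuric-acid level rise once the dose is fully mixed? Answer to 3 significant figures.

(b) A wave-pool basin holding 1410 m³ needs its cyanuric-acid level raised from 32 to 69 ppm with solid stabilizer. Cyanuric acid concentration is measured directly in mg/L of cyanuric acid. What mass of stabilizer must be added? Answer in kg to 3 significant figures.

(a) 35.8 ppm; (b) 52.2 kg

(a) Volume: 57,300 US gal × 3.785 L/gal = 216,880 L.
(a) Rise: 7,770 g / 216,880 L × 1000 = 35.83 mg/L.

(b) Volume: 1410 m³ = 1,410,000 L.
(b) CYA to add: (69 − 32) = 37 mg/L × 1,410,000 L = 52,170 g cyanuric acid.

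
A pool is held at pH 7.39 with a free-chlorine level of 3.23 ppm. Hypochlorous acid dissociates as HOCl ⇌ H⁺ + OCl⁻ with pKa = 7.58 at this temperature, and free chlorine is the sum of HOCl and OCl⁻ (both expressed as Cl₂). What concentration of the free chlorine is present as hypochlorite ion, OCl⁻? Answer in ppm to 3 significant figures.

1.27 ppm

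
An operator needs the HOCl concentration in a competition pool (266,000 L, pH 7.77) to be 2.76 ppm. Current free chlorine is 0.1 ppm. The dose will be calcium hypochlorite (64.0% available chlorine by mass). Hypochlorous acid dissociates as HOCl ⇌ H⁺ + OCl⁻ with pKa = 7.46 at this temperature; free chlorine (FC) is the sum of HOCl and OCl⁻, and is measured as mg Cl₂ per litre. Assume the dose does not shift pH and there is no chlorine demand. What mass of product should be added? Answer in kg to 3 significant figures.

3.45 kg

[OCl⁻]/[HOCl] = 10^(pH − pKa) = 10^(7.77 − 7.46) = 2.042; fraction as HOCl = 1/(1 + 2.042) = 0.3288.
Free chlorine required for 2.76 ppm HOCl: 2.76 / 0.3288 = 8.395 ppm.
FC to add: 8.395 − 0.1 = 8.295 mg/L as Cl₂.
Cl₂ equivalent: 8.295 mg/L × 266,000 L = 2207 g.
Product at 64.0% available Cl: 2207 / 0.64 = 3448 g.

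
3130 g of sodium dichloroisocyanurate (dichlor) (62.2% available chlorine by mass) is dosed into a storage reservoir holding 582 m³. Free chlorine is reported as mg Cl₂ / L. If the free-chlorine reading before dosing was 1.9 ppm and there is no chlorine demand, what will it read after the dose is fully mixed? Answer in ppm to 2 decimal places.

Volume: 582 m³ = 582,000 L.
Available chlorine delivered: 3130 g × 0.622 = 1947 g as Cl₂.
Concentration rise: 1947 g / 582,000 L = 3.345 mg/L = 3.35 ppm.
Final FC: 1.9 + 3.35 = 5.25 ppm.

5.25 ppm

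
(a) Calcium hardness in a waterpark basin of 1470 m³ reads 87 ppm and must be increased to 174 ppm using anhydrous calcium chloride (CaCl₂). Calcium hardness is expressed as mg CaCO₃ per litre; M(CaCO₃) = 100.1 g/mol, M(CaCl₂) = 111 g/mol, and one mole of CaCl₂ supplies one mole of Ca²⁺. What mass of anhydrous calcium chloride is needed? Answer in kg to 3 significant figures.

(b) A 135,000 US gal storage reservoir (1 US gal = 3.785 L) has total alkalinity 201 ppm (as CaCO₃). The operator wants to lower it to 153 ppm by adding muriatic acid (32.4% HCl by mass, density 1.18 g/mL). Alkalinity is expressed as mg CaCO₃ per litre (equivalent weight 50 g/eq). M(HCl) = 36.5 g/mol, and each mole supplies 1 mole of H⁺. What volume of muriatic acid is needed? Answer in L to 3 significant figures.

(a) Volume: 1470 m³ = 1,470,000 L.
(a) Hardness to add: (174 − 87) = 87 mg/L as CaCO₃ × 1,470,000 L = 127,900 g as CaCO₃.
(a) Moles of Ca²⁺ (1 mol Ca²⁺ ≡ 1 mol CaCO₃): 127,900 / 100.1 g/mol = 1278 mol.
(a) Mass of CaCl₂: 1278 × 111 = 141,800 g.

(b) Volume: 135,000 US gal × 3.785 L/gal = 510,975 L.
(b) Alkalinity to neutralize: (201 − 153) = 48 mg/L as CaCO₃ × 510,975 L = 24,530 g as CaCO₃.
(b) Equivalents of H⁺ required: 24,530 ÷ 50 g/eq = 490.5 eq = 490.5 mol HCl.
(b) Mass of HCl: 490.5 × 36.5 = 17,900 g.
(b) Mass of 32.4% solution: 17,900 / 0.324 = 55,260 g.
(b) Volume: 55,260 g ÷ 1.18 g/mL = 46,830 mL.

(a) 142 kg; (b) 46.8 L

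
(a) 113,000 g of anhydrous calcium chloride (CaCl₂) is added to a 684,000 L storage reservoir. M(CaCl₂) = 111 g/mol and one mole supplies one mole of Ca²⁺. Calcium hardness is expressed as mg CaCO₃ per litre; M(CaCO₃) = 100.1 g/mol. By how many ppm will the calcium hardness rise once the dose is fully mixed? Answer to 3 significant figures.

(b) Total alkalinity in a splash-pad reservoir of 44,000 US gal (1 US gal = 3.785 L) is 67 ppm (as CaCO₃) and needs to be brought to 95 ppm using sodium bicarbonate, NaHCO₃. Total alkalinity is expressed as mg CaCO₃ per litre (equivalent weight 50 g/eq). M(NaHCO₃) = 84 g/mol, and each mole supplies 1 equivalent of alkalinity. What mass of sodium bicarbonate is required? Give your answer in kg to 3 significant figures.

(a) 149 ppm; (b) 7.83 kg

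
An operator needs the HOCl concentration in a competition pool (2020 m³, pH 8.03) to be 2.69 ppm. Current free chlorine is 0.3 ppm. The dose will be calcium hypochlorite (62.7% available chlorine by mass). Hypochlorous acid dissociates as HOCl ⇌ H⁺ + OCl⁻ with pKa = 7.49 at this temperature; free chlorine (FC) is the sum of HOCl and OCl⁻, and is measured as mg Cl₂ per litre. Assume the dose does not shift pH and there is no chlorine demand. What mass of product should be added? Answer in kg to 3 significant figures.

37.7 kg

Volume: 2020 m³ = 2,020,000 L.
[OCl⁻]/[HOCl] = 10^(pH − pKa) = 10^(8.03 − 7.49) = 3.467; fraction as HOCl = 1/(1 + 3.467) = 0.2238.
Free chlorine required for 2.69 ppm HOCl: 2.69 / 0.2238 = 12.02 ppm.
FC to add: 12.02 − 0.3 = 11.72 mg/L as Cl₂.
Cl₂ equivalent: 11.72 mg/L × 2,020,000 L = 23,670 g.
Product at 62.7% available Cl: 23,670 / 0.627 = 37,750 g.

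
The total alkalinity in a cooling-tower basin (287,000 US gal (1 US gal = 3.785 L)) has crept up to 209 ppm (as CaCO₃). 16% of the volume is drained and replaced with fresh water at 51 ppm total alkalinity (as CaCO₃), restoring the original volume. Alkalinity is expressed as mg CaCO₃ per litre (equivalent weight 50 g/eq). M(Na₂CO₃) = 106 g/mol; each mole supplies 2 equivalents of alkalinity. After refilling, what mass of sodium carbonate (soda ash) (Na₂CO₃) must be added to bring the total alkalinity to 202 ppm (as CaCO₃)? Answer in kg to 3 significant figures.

Volume: 287,000 US gal × 3.785 L/gal = 1,086,295 L.
After draining 16% and refilling: 209 × 0.84 + 51 × 0.16 = 183.72 ppm.
Deficit to target: 202 − 183.72 = 18.28 mg/L.
As CaCO₃: 18.28 mg/L × 1,086,295 L = 19,860 g; ÷ 50 g/eq ÷ 2 = 198.6 mol Na₂CO₃.
Mass: 198.6 × 106 = 21,050 g.

21.0 kg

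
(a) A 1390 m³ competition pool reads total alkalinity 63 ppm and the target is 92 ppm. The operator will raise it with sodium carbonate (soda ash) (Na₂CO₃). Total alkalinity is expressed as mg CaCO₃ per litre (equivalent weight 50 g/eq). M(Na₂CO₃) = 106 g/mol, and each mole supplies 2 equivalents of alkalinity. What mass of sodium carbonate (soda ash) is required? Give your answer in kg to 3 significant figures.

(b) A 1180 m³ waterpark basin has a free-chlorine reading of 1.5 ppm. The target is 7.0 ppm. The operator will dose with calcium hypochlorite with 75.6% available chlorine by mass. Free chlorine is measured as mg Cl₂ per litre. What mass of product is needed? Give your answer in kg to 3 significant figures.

(a) 42.7 kg; (b) 8.58 kg

(a) Volume: 1390 m³ = 1,390,000 L.
(a) Alkalinity to add: (92 − 63) = 29 mg/L as CaCO₃ × 1,390,000 L = 40,310 g as CaCO₃.
(a) Equivalents: 40,310 g ÷ 50 g/eq = 806.2 eq.
(a) Each mole of Na₂CO₃ supplies 2 eq, so 806.2 / 2 = 403.1 mol.
(a) Mass: 403.1 mol × 106 g/mol = 42,730 g.

(b) Volume: 1180 m³ = 1,180,000 L.
(b) Chlorine deficit: 7.0 − 1.5 = 5.5 ppm = 5.5 mg/L as Cl₂.
(b) Cl₂ equivalent needed: 5.5 mg/L × 1,180,000 L = 6,490,000 mg = 6490 g.
(b) Product at 75.6% available chlorine: 6490 / 0.756 = 8585 g.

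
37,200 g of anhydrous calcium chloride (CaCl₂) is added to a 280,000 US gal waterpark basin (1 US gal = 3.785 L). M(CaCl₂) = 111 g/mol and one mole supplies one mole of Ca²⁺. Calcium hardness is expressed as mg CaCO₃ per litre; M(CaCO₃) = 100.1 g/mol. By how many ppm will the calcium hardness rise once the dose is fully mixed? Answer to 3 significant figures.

Volume: 280,000 US gal × 3.785 L/gal = 1,059,800 L.
Moles of Ca²⁺: 37,200 g ÷ 111 g/mol = 335.1 mol.
As CaCO₃: 335.1 mol × 100.1 g/mol = 33,550 g.
Rise: 33,550 g / 1,059,800 L × 1000 = 31.65 mg/L.

31.7 ppm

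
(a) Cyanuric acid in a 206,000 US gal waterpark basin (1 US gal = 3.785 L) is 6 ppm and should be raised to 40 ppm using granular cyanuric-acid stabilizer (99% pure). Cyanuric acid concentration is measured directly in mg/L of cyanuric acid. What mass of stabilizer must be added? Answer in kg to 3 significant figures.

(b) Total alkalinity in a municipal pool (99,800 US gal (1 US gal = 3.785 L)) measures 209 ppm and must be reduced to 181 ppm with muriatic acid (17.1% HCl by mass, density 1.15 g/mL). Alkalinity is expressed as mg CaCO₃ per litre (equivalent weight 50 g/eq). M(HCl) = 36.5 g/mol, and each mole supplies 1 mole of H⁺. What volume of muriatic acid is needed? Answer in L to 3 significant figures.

(a) Volume: 206,000 US gal × 3.785 L/gal = 779,710 L.
(a) CYA to add: (40 − 6) = 34 mg/L × 779,710 L = 26,510 g cyanuric acid.
(a) At 99% purity: 26,510 / 0.99 = 26,780 g product.

(b) Volume: 99,800 US gal × 3.785 L/gal = 377,743 L.
(b) Alkalinity to neutralize: (209 − 181) = 28 mg/L as CaCO₃ × 377,743 L = 10,580 g as CaCO₃.
(b) Equivalents of H⁺ required: 10,580 ÷ 50 g/eq = 211.5 eq = 211.5 mol HCl.
(b) Mass of HCl: 211.5 × 36.5 = 7721 g.
(b) Mass of 17.1% solution: 7721 / 0.171 = 45,150 g.
(b) Volume: 45,150 g ÷ 1.15 g/mL = 39,260 mL.

(a) 26.8 kg; (b) 39.3 L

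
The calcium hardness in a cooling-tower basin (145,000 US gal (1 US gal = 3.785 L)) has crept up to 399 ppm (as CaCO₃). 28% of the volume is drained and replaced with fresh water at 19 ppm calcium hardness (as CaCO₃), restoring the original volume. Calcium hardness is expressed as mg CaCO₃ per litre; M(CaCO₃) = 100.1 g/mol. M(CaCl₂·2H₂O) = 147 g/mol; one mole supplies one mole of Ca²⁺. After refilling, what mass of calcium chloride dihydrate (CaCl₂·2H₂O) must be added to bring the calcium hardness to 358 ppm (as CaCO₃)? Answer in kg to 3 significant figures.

Volume: 145,000 US gal × 3.785 L/gal = 548,825 L.
After draining 28% and refilling: 399 × 0.72 + 19 × 0.28 = 292.6 ppm.
Deficit to target: 358 − 292.6 = 65.4 mg/L.
As CaCO₃: 65.4 mg/L × 548,825 L = 35,890 g; ÷ 100.1 = 358.6 mol Ca²⁺.
Mass: 358.6 × 147 = 52,710 g.

52.7 kg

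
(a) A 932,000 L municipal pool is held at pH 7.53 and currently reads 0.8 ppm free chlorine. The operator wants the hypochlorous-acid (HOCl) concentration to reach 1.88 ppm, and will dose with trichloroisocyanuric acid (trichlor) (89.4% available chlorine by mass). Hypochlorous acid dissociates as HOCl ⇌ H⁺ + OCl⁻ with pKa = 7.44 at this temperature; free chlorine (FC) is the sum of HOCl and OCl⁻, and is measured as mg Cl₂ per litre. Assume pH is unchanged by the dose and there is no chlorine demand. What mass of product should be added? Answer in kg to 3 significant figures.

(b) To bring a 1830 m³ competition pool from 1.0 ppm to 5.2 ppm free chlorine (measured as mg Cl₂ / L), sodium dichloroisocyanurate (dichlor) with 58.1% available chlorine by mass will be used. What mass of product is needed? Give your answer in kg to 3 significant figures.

(a) 3.54 kg; (b) 13.2 kg

(a) [OCl⁻]/[HOCl] = 10^(pH − pKa) = 10^(7.53 − 7.44) = 1.23; fraction as HOCl = 1/(1 + 1.23) = 0.4484.
(a) Free chlorine required for 1.88 ppm HOCl: 1.88 / 0.4484 = 4.193 ppm.
(a) FC to add: 4.193 − 0.8 = 3.393 mg/L as Cl₂.
(a) Cl₂ equivalent: 3.393 mg/L × 932,000 L = 3162 g.
(a) Product at 89.4% available Cl: 3162 / 0.894 = 3537 g.

(b) Volume: 1830 m³ = 1,830,000 L.
(b) Chlorine deficit: 5.2 − 1.0 = 4.2 ppm = 4.2 mg/L as Cl₂.
(b) Cl₂ equivalent needed: 4.2 mg/L × 1,830,000 L = 7,686,000 mg = 7686 g.
(b) Product at 58.1% available chlorine: 7686 / 0.581 = 13,230 g.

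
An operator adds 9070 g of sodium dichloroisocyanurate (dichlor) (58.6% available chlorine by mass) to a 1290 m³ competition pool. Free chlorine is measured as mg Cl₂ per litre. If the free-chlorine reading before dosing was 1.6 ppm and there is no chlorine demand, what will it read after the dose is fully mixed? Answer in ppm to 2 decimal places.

5.72 ppm

Volume: 1290 m³ = 1,290,000 L.
Available chlorine delivered: 9070 g × 0.586 = 5315 g as Cl₂.
Concentration rise: 5315 g / 1,290,000 L = 4.12 mg/L = 4.12 ppm.
Final FC: 1.6 + 4.12 = 5.72 ppm.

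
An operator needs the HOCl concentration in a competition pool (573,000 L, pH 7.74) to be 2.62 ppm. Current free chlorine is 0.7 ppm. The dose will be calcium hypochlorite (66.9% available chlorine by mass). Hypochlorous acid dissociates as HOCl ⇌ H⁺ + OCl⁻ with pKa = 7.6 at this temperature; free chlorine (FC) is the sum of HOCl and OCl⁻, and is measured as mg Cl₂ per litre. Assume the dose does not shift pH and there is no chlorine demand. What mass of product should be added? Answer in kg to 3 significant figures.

[OCl⁻]/[HOCl] = 10^(pH − pKa) = 10^(7.74 − 7.6) = 1.38; fraction as HOCl = 1/(1 + 1.38) = 0.4201.
Free chlorine required for 2.62 ppm HOCl: 2.62 / 0.4201 = 6.237 ppm.
FC to add: 6.237 − 0.7 = 5.537 mg/L as Cl₂.
Cl₂ equivalent: 5.537 mg/L × 573,000 L = 3172 g.
Product at 66.9% available Cl: 3172 / 0.669 = 4742 g.

4.74 kg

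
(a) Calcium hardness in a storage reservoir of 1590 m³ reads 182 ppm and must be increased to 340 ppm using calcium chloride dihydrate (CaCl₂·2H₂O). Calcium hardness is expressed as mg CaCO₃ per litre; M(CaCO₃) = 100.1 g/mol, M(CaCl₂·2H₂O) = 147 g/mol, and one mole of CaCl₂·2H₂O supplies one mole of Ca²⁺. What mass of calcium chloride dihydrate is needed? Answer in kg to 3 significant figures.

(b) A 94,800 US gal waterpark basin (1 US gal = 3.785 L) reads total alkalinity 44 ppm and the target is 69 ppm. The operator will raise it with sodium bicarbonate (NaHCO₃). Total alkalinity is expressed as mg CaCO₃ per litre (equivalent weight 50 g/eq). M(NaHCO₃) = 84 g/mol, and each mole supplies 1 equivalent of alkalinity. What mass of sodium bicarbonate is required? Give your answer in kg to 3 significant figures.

(a) Volume: 1590 m³ = 1,590,000 L.
(a) Hardness to add: (340 − 182) = 158 mg/L as CaCO₃ × 1,590,000 L = 251,200 g as CaCO₃.
(a) Moles of Ca²⁺ (1 mol Ca²⁺ ≡ 1 mol CaCO₃): 251,200 / 100.1 g/mol = 2510 mol.
(a) Mass of CaCl₂·2H₂O: 2510 × 147 = 368,900 g.

(b) Volume: 94,800 US gal × 3.785 L/gal = 358,818 L.
(b) Alkalinity to add: (69 − 44) = 25 mg/L as CaCO₃ × 358,818 L = 8970 g as CaCO₃.
(b) Equivalents: 8970 g ÷ 50 g/eq = 179.4 eq.
(b) NaHCO₃ supplies 1 eq per mole → 179.4 mol.
(b) Mass: 179.4 mol × 84 g/mol = 15,070 g.

(a) 369 kg; (b) 15.1 kg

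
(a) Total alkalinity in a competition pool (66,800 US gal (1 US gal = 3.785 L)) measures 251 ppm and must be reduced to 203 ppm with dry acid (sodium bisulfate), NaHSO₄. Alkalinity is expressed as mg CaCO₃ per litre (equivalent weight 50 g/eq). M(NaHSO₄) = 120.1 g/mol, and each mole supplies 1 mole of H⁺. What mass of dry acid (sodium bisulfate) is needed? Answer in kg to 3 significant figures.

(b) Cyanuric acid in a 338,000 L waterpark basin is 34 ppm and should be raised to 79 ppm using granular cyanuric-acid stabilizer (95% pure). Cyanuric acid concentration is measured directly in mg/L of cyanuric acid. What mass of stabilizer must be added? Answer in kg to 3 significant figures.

(a) Volume: 66,800 US gal × 3.785 L/gal = 252,838 L.
(a) Alkalinity to neutralize: (251 − 203) = 48 mg/L as CaCO₃ × 252,838 L = 12,140 g as CaCO₃.
(a) Equivalents of H⁺ required: 12,140 ÷ 50 g/eq = 242.7 eq = 242.7 mol NaHSO₄.
(a) Mass of NaHSO₄: 242.7 × 120.1 = 29,150 g.

(b) CYA to add: (79 − 34) = 45 mg/L × 338,000 L = 15,210 g cyanuric acid.
(b) At 95% purity: 15,210 / 0.95 = 16,010 g product.

(a) 29.2 kg; (b) 16.0 kg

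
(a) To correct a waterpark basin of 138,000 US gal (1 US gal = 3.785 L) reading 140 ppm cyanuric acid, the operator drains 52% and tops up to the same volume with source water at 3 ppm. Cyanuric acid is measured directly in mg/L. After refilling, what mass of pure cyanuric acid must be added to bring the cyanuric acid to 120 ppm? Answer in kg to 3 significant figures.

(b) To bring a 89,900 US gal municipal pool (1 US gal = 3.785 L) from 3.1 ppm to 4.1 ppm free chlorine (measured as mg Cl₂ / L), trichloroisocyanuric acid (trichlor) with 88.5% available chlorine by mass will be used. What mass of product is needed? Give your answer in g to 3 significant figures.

(a) Volume: 138,000 US gal × 3.785 L/gal = 522,330 L.
(a) After draining 52% and refilling: 140 × 0.48 + 3 × 0.52 = 68.76 ppm.
(a) Deficit to target: 120 − 68.76 = 51.24 mg/L.
(a) Mass: 51.24 mg/L × 522,330 L = 26,760 g cyanuric acid.

(b) Volume: 89,900 US gal × 3.785 L/gal = 340,272 L.
(b) Chlorine deficit: 4.1 − 3.1 = 1 ppm = 1 mg/L as Cl₂.
(b) Cl₂ equivalent needed: 1 mg/L × 340,272 L = 340,300 mg = 340.3 g.
(b) Product at 88.5% available chlorine: 340.3 / 0.885 = 384.5 g.

(a) 26.8 kg; (b) 384 g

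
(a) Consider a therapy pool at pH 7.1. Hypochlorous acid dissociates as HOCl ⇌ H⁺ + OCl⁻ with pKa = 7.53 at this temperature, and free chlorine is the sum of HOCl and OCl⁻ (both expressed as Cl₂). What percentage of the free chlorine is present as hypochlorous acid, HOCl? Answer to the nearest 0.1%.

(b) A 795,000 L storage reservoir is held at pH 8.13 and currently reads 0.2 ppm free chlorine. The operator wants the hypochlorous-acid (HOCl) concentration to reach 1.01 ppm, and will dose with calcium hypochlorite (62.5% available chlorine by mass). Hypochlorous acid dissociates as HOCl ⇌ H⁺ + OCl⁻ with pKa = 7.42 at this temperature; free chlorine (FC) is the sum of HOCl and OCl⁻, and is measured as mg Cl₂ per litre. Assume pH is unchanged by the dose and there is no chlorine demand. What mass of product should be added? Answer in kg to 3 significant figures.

(a) [OCl⁻]/[HOCl] = 10^(pH − pKa) = 10^(7.1 − 7.53) = 10^-0.43 = 0.3715.
(a) Fraction as HOCl = 1 / (1 + 0.3715) = 0.7291.

(b) [OCl⁻]/[HOCl] = 10^(pH − pKa) = 10^(8.13 − 7.42) = 5.129; fraction as HOCl = 1/(1 + 5.129) = 0.1632.
(b) Free chlorine required for 1.01 ppm HOCl: 1.01 / 0.1632 = 6.19 ppm.
(b) FC to add: 6.19 − 0.2 = 5.99 mg/L as Cl₂.
(b) Cl₂ equivalent: 5.99 mg/L × 795,000 L = 4762 g.
(b) Product at 62.5% available Cl: 4762 / 0.625 = 7619 g.

(a) 72.9%; (b) 7.62 kg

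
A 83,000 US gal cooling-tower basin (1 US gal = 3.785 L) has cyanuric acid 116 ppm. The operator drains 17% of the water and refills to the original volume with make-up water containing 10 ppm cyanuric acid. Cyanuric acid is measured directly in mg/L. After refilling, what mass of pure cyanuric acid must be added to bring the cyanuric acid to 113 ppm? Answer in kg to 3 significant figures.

4.72 kg

Volume: 83,000 US gal × 3.785 L/gal = 314,155 L.
After draining 17% and refilling: 116 × 0.83 + 10 × 0.17 = 97.98 ppm.
Deficit to target: 113 − 97.98 = 15.02 mg/L.
Mass: 15.02 mg/L × 314,155 L = 4719 g cyanuric acid.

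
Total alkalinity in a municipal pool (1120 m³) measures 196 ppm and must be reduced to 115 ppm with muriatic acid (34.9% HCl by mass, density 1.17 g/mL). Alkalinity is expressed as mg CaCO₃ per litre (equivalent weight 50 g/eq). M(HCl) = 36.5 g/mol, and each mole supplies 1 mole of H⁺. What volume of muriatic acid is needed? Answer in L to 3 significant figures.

162 L

Volume: 1120 m³ = 1,120,000 L.
Alkalinity to neutralize: (196 − 115) = 81 mg/L as CaCO₃ × 1,120,000 L = 90,720 g as CaCO₃.
Equivalents of H⁺ required: 90,720 ÷ 50 g/eq = 1814 eq = 1814 mol HCl.
Mass of HCl: 1814 × 36.5 = 66,230 g.
Mass of 34.9% solution: 66,230 / 0.349 = 189,800 g.
Volume: 189,800 g ÷ 1.17 g/mL = 162,200 mL.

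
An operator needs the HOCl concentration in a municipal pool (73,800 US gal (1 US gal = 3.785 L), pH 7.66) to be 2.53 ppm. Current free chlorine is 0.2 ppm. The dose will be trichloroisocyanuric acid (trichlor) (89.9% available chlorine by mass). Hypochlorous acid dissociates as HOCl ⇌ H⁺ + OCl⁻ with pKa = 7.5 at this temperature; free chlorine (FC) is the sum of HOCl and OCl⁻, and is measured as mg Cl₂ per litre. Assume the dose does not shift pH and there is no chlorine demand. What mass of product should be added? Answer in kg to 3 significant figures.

1.86 kg

Volume: 73,800 US gal × 3.785 L/gal = 279,333 L.
[OCl⁻]/[HOCl] = 10^(pH − pKa) = 10^(7.66 − 7.5) = 1.445; fraction as HOCl = 1/(1 + 1.445) = 0.4089.
Free chlorine required for 2.53 ppm HOCl: 2.53 / 0.4089 = 6.187 ppm.
FC to add: 6.187 − 0.2 = 5.987 mg/L as Cl₂.
Cl₂ equivalent: 5.987 mg/L × 279,333 L = 1672 g.
Product at 89.9% available Cl: 1672 / 0.899 = 1860 g.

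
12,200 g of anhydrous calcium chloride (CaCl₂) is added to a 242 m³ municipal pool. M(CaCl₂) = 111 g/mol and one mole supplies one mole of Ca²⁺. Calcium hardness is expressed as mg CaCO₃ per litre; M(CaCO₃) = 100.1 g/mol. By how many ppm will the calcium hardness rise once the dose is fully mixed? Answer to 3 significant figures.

Volume: 242 m³ = 242,000 L.
Moles of Ca²⁺: 12,200 g ÷ 111 g/mol = 109.9 mol.
As CaCO₃: 109.9 mol × 100.1 g/mol = 11,000 g.
Rise: 11,000 g / 242,000 L × 1000 = 45.46 mg/L.

45.5 ppm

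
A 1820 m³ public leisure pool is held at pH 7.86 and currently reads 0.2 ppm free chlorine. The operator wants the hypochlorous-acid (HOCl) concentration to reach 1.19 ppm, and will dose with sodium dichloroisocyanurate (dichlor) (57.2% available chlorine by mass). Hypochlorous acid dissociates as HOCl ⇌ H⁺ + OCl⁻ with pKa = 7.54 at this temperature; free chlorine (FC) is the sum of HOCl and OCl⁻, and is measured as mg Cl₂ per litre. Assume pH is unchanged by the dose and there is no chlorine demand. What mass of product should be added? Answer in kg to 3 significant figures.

11.1 kg

Volume: 1820 m³ = 1,820,000 L.
[OCl⁻]/[HOCl] = 10^(pH − pKa) = 10^(7.86 − 7.54) = 2.089; fraction as HOCl = 1/(1 + 2.089) = 0.3237.
Free chlorine required for 1.19 ppm HOCl: 1.19 / 0.3237 = 3.676 ppm.
FC to add: 3.676 − 0.2 = 3.476 mg/L as Cl₂.
Cl₂ equivalent: 3.476 mg/L × 1,820,000 L = 6327 g.
Product at 57.2% available Cl: 6327 / 0.572 = 11,060 g.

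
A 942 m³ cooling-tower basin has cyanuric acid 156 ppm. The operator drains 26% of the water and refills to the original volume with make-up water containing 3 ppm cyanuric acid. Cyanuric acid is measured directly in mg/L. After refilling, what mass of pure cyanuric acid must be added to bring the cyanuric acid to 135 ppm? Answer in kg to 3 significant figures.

17.7 kg

Volume: 942 m³ = 942,000 L.
After draining 26% and refilling: 156 × 0.74 + 3 × 0.26 = 116.22 ppm.
Deficit to target: 135 − 116.22 = 18.78 mg/L.
Mass: 18.78 mg/L × 942,000 L = 17,690 g cyanuric acid.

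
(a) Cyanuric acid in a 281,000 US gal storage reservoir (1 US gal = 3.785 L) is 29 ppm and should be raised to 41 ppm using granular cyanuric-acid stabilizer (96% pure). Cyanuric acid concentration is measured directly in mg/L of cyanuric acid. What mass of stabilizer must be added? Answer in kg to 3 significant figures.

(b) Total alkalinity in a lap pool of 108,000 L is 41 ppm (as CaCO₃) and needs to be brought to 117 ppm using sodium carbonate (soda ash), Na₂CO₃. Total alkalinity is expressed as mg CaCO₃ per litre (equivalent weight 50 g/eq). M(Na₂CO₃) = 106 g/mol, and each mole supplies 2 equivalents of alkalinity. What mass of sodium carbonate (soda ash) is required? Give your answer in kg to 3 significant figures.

(a) 13.3 kg; (b) 8.70 kg

(a) Volume: 281,000 US gal × 3.785 L/gal = 1,063,585 L.
(a) CYA to add: (41 − 29) = 12 mg/L × 1,063,585 L = 12,760 g cyanuric acid.
(a) At 96% purity: 12,760 / 0.96 = 13,290 g product.

(b) Alkalinity to add: (117 − 41) = 76 mg/L as CaCO₃ × 108,000 L = 8208 g as CaCO₃.
(b) Equivalents: 8208 g ÷ 50 g/eq = 164.2 eq.
(b) Each mole of Na₂CO₃ supplies 2 eq, so 164.2 / 2 = 82.08 mol.
(b) Mass: 82.08 mol × 106 g/mol = 8700 g.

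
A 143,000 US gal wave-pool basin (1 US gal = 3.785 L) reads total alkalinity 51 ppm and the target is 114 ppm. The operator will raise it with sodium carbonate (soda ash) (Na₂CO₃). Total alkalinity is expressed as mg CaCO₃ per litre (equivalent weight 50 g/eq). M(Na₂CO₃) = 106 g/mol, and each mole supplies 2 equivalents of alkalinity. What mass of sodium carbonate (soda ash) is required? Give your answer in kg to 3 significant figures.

36.1 kg

Volume: 143,000 US gal × 3.785 L/gal = 541,255 L.
Alkalinity to add: (114 − 51) = 63 mg/L as CaCO₃ × 541,255 L = 34,100 g as CaCO₃.
Equivalents: 34,100 g ÷ 50 g/eq = 682 eq.
Each mole of Na₂CO₃ supplies 2 eq, so 682 / 2 = 341 mol.
Mass: 341 mol × 106 g/mol = 36,150 g.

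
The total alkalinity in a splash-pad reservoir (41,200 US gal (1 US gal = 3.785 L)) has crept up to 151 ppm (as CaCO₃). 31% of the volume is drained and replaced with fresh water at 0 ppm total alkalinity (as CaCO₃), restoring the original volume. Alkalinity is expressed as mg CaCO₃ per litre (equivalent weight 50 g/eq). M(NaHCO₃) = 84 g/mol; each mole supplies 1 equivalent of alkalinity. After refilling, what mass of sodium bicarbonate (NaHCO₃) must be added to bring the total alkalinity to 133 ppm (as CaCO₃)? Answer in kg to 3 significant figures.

Volume: 41,200 US gal × 3.785 L/gal = 155,942 L.
After draining 31% and refilling: 151 × 0.69 + 0 × 0.31 = 104.19 ppm.
Deficit to target: 133 − 104.19 = 28.81 mg/L.
As CaCO₃: 28.81 mg/L × 155,942 L = 4493 g; ÷ 50 g/eq ÷ 1 = 89.85 mol NaHCO₃.
Mass: 89.85 × 84 = 7548 g.

7.55 kg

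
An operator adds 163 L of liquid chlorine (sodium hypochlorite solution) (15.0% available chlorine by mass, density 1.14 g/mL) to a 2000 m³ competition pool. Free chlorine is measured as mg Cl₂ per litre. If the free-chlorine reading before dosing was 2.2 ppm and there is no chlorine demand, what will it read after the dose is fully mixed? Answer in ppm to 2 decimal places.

Volume: 2000 m³ = 2,000,000 L.
Mass of solution: 163 L × 1000 mL/L × 1.14 g/mL = 185,800 g.
Available chlorine delivered: 185,800 g × 0.15 = 27,870 g as Cl₂.
Concentration rise: 27,870 g / 2,000,000 L = 13.94 mg/L = 13.94 ppm.
Final FC: 2.2 + 13.94 = 16.14 ppm.

16.14 ppm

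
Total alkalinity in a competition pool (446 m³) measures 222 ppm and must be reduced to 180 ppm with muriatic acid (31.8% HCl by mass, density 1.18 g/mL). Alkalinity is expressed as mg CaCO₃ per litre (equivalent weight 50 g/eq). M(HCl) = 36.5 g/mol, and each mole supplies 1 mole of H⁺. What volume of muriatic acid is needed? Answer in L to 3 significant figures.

Volume: 446 m³ = 446,000 L.
Alkalinity to neutralize: (222 − 180) = 42 mg/L as CaCO₃ × 446,000 L = 18,730 g as CaCO₃.
Equivalents of H⁺ required: 18,730 ÷ 50 g/eq = 374.6 eq = 374.6 mol HCl.
Mass of HCl: 374.6 × 36.5 = 13,670 g.
Mass of 31.8% solution: 13,670 / 0.318 = 43,000 g.
Volume: 43,000 g ÷ 1.18 g/mL = 36,440 mL.

36.4 L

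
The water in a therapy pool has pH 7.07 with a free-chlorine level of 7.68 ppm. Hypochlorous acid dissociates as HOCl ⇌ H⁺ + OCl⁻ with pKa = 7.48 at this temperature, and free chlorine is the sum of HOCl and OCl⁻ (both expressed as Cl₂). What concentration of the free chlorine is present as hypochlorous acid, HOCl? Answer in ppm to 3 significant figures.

5.53 ppm

[OCl⁻]/[HOCl] = 10^(pH − pKa) = 10^(7.07 − 7.48) = 10^-0.41 = 0.389.
Fraction as HOCl = 1 / (1 + 0.389) = 0.7199.
HOCl = 0.7199 × 7.68 ppm = 5.529 ppm.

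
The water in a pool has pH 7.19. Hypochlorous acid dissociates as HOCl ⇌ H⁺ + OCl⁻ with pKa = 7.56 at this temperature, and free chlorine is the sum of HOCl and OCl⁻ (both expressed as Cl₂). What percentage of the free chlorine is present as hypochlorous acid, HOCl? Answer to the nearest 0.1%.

[OCl⁻]/[HOCl] = 10^(pH − pKa) = 10^(7.19 − 7.56) = 10^-0.37 = 0.4266.
Fraction as HOCl = 1 / (1 + 0.4266) = 0.701.

70.1%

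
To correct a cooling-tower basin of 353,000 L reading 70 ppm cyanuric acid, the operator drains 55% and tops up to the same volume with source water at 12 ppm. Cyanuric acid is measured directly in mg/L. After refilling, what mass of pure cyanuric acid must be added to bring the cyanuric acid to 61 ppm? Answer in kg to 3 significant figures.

8.08 kg

After draining 55% and refilling: 70 × 0.45 + 12 × 0.55 = 38.1 ppm.
Deficit to target: 61 − 38.1 = 22.9 mg/L.
Mass: 22.9 mg/L × 353,000 L = 8084 g cyanuric acid.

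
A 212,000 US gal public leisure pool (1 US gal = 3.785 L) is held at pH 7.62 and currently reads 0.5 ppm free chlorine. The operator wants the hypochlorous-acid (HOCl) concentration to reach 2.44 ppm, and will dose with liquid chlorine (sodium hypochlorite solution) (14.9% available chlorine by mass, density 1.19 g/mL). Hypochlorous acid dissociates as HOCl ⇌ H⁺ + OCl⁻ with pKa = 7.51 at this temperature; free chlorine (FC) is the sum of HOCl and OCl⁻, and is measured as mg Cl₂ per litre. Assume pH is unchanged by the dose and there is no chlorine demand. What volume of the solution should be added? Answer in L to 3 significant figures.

23.0 L

Volume: 212,000 US gal × 3.785 L/gal = 802,420 L.
[OCl⁻]/[HOCl] = 10^(pH − pKa) = 10^(7.62 − 7.51) = 1.288; fraction as HOCl = 1/(1 + 1.288) = 0.437.
Free chlorine required for 2.44 ppm HOCl: 2.44 / 0.437 = 5.583 ppm.
FC to add: 5.583 − 0.5 = 5.083 mg/L as Cl₂.
Cl₂ equivalent: 5.083 mg/L × 802,420 L = 4079 g.
Product at 14.9% available Cl: 4079 / 0.149 = 27,380 g.
Volume: 27,380 g ÷ 1.19 g/mL = 23,000 mL.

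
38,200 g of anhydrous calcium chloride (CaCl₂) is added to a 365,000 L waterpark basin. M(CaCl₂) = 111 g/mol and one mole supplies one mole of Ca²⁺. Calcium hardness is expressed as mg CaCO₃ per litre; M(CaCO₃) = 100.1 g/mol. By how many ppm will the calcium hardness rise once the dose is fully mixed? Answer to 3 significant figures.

94.4 ppm

Moles of Ca²⁺: 38,200 g ÷ 111 g/mol = 344.1 mol.
As CaCO₃: 344.1 mol × 100.1 g/mol = 34,450 g.
Rise: 34,450 g / 365,000 L × 1000 = 94.38 mg/L.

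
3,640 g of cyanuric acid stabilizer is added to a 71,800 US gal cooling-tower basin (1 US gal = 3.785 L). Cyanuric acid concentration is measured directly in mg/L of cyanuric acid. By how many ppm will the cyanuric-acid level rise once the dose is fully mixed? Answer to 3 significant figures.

Volume: 71,800 US gal × 3.785 L/gal = 271,763 L.
Rise: 3,640 g / 271,763 L × 1000 = 13.39 mg/L.

13.4 ppm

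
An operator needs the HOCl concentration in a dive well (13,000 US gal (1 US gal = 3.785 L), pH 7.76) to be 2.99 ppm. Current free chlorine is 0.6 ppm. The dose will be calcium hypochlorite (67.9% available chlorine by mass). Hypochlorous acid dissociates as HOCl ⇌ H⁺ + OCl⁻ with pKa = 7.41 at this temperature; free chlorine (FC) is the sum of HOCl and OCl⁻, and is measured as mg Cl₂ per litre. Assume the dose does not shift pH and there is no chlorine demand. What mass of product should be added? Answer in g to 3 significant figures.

658 g

Volume: 13,000 US gal × 3.785 L/gal = 49,205 L.
[OCl⁻]/[HOCl] = 10^(pH − pKa) = 10^(7.76 − 7.41) = 2.239; fraction as HOCl = 1/(1 + 2.239) = 0.3088.
Free chlorine required for 2.99 ppm HOCl: 2.99 / 0.3088 = 9.684 ppm.
FC to add: 9.684 − 0.6 = 9.084 mg/L as Cl₂.
Cl₂ equivalent: 9.084 mg/L × 49,205 L = 447 g.
Product at 67.9% available Cl: 447 / 0.679 = 658.3 g.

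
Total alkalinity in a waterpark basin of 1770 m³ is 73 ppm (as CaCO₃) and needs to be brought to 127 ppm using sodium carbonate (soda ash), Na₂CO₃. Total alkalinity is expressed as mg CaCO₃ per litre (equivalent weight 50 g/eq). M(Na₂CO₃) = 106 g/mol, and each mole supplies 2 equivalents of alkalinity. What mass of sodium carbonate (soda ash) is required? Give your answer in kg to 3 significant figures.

Volume: 1770 m³ = 1,770,000 L.
Alkalinity to add: (127 − 73) = 54 mg/L as CaCO₃ × 1,770,000 L = 95,580 g as CaCO₃.
Equivalents: 95,580 g ÷ 50 g/eq = 1912 eq.
Each mole of Na₂CO₃ supplies 2 eq, so 1912 / 2 = 955.8 mol.
Mass: 955.8 mol × 106 g/mol = 101,300 g.

101 kg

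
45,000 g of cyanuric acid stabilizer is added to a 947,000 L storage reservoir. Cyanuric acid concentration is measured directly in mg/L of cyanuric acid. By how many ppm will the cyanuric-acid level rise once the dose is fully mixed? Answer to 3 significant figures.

Rise: 45,000 g / 947,000 L × 1000 = 47.52 mg/L.

47.5 ppm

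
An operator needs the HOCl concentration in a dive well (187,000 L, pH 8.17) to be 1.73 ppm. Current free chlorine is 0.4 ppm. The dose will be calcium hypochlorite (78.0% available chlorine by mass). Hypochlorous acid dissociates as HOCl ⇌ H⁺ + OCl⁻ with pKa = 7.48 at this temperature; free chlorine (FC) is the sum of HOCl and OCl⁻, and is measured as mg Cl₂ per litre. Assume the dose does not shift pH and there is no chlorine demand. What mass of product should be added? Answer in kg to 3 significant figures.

2.35 kg

[OCl⁻]/[HOCl] = 10^(pH − pKa) = 10^(8.17 − 7.48) = 4.898; fraction as HOCl = 1/(1 + 4.898) = 0.1696.
Free chlorine required for 1.73 ppm HOCl: 1.73 / 0.1696 = 10.2 ppm.
FC to add: 10.2 − 0.4 = 9.803 mg/L as Cl₂.
Cl₂ equivalent: 9.803 mg/L × 187,000 L = 1833 g.
Product at 78.0% available Cl: 1833 / 0.78 = 2350 g.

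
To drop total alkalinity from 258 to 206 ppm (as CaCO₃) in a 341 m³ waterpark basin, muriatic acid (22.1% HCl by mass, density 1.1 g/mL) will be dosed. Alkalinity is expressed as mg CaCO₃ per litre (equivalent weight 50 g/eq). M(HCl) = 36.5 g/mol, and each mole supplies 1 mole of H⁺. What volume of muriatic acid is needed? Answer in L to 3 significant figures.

Volume: 341 m³ = 341,000 L.
Alkalinity to neutralize: (258 − 206) = 52 mg/L as CaCO₃ × 341,000 L = 17,730 g as CaCO₃.
Equivalents of H⁺ required: 17,730 ÷ 50 g/eq = 354.6 eq = 354.6 mol HCl.
Mass of HCl: 354.6 × 36.5 = 12,940 g.
Mass of 22.1% solution: 12,940 / 0.221 = 58,570 g.
Volume: 58,570 g ÷ 1.1 g/mL = 53,250 mL.

53.2 L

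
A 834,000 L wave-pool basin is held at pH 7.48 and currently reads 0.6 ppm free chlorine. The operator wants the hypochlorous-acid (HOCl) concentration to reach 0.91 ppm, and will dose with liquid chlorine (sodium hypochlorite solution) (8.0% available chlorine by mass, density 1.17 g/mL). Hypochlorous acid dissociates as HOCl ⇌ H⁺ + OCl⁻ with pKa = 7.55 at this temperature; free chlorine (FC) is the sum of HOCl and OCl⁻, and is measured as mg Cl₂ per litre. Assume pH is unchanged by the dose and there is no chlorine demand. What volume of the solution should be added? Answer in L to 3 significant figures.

[OCl⁻]/[HOCl] = 10^(pH − pKa) = 10^(7.48 − 7.55) = 0.8511; fraction as HOCl = 1/(1 + 0.8511) = 0.5402.
Free chlorine required for 0.91 ppm HOCl: 0.91 / 0.5402 = 1.685 ppm.
FC to add: 1.685 − 0.6 = 1.085 mg/L as Cl₂.
Cl₂ equivalent: 1.085 mg/L × 834,000 L = 904.5 g.
Product at 8.0% available Cl: 904.5 / 0.08 = 11,310 g.
Volume: 11,310 g ÷ 1.17 g/mL = 9663 mL.

9.66 L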